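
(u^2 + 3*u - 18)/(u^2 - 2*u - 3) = (u + 6)/(u + 1)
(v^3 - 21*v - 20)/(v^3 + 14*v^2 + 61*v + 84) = (v^2 - 4*v - 5)/(v^2 + 10*v + 21)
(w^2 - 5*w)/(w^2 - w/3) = 3*(w - 5)/(3*w - 1)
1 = 1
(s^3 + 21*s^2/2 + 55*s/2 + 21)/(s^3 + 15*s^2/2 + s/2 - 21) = (2*s + 3)/(2*s - 3)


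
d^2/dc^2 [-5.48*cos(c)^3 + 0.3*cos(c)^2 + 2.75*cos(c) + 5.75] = 1.36*cos(c) - 0.6*cos(2*c) + 12.33*cos(3*c)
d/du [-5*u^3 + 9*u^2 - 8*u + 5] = -15*u^2 + 18*u - 8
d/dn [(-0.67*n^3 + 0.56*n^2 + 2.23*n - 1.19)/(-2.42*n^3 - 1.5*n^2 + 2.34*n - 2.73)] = (2.3602*n^4 + 7.6576*n^3 + 1.5033*n^2 - 6.6276*n - 3.3033)/(5.8564*n^6 + 7.26*n^5 - 9.0756*n^4 + 6.1932*n^3 + 13.6656*n^2 - 12.7764*n + 7.4529)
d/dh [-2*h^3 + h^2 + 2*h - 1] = -6*h^2 + 2*h + 2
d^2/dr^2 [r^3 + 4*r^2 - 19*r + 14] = 6*r + 8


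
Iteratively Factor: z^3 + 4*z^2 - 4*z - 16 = (z + 4)*(z^2 - 4) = (z - 2)*(z + 4)*(z + 2)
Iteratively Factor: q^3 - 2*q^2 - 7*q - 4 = (q + 1)*(q^2 - 3*q - 4) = (q - 4)*(q + 1)*(q + 1)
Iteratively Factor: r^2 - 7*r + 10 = (r - 2)*(r - 5)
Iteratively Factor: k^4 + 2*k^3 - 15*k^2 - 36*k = (k)*(k^3 + 2*k^2 - 15*k - 36) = k*(k + 3)*(k^2 - k - 12) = k*(k + 3)^2*(k - 4)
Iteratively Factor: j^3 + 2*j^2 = (j + 2)*(j^2) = j*(j + 2)*(j)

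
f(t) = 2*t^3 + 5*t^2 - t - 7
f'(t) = 6*t^2 + 10*t - 1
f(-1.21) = -2.01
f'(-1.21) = -4.32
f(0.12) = -7.04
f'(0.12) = 0.29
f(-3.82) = -41.70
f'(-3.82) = 48.35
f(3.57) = 144.15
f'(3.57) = 111.17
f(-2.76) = -8.20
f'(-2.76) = 17.11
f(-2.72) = -7.54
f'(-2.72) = 16.19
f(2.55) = 56.13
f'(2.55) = 63.52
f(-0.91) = -3.46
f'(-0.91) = -5.13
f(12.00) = 4157.00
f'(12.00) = 983.00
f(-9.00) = -1051.00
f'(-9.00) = 395.00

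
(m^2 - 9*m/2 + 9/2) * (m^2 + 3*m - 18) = m^4 - 3*m^3/2 - 27*m^2 + 189*m/2 - 81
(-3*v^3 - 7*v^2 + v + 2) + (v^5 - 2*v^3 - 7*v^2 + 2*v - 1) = v^5 - 5*v^3 - 14*v^2 + 3*v + 1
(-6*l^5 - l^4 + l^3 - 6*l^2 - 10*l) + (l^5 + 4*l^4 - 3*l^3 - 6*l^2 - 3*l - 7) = -5*l^5 + 3*l^4 - 2*l^3 - 12*l^2 - 13*l - 7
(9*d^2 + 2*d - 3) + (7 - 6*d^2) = 3*d^2 + 2*d + 4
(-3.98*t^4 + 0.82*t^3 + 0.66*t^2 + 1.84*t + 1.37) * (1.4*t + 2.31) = -5.572*t^5 - 8.0458*t^4 + 2.8182*t^3 + 4.1006*t^2 + 6.1684*t + 3.1647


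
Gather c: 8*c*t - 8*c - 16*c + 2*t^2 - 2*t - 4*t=c*(8*t - 24) + 2*t^2 - 6*t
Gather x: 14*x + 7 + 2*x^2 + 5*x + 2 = 2*x^2 + 19*x + 9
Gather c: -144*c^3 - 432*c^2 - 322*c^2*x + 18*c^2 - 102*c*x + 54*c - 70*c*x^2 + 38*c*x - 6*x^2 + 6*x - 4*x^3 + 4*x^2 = -144*c^3 + c^2*(-322*x - 414) + c*(-70*x^2 - 64*x + 54) - 4*x^3 - 2*x^2 + 6*x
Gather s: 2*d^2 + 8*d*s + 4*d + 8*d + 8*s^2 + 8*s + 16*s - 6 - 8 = 2*d^2 + 12*d + 8*s^2 + s*(8*d + 24) - 14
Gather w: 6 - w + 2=8 - w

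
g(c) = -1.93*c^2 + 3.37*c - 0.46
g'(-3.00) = 14.95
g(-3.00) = -27.94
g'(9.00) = -31.37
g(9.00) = -126.46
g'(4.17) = -12.73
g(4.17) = -19.97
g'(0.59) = 1.09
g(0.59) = 0.86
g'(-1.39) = 8.74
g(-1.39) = -8.87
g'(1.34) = -1.80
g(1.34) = 0.59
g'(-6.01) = 26.57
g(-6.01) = -90.43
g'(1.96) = -4.20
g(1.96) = -1.27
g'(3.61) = -10.56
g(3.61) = -13.45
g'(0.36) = 1.98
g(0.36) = 0.50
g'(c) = 3.37 - 3.86*c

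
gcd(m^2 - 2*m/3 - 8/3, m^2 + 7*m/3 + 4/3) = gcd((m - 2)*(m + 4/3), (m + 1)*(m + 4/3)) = m + 4/3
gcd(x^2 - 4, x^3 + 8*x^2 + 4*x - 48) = x - 2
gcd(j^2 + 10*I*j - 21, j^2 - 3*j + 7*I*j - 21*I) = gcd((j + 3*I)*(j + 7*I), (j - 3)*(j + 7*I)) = j + 7*I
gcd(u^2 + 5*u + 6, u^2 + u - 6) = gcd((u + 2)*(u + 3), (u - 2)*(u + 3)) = u + 3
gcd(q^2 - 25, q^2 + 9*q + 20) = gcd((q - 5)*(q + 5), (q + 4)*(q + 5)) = q + 5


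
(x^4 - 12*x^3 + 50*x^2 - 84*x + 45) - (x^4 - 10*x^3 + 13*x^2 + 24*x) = -2*x^3 + 37*x^2 - 108*x + 45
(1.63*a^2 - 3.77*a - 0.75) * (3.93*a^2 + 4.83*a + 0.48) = 6.4059*a^4 - 6.9432*a^3 - 20.3742*a^2 - 5.4321*a - 0.36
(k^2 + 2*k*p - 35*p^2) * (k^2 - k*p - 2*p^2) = k^4 + k^3*p - 39*k^2*p^2 + 31*k*p^3 + 70*p^4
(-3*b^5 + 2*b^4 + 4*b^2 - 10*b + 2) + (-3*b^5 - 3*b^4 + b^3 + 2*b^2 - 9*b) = -6*b^5 - b^4 + b^3 + 6*b^2 - 19*b + 2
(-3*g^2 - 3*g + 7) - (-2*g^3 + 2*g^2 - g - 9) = 2*g^3 - 5*g^2 - 2*g + 16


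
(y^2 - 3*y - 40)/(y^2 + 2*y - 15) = (y - 8)/(y - 3)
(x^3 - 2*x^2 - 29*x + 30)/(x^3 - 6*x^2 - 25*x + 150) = (x - 1)/(x - 5)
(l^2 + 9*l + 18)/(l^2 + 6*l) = (l + 3)/l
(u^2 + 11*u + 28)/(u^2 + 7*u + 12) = (u + 7)/(u + 3)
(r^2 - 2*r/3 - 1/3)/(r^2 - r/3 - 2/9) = 3*(r - 1)/(3*r - 2)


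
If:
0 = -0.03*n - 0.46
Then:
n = -15.33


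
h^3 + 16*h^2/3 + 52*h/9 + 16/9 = (h + 2/3)^2*(h + 4)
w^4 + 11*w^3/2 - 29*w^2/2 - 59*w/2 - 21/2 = (w - 3)*(w + 1/2)*(w + 1)*(w + 7)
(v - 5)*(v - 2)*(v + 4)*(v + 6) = v^4 + 3*v^3 - 36*v^2 - 68*v + 240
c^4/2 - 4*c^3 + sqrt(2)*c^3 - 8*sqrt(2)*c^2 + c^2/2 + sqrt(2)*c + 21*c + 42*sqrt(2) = (c/2 + 1)*(c - 7)*(c - 3)*(c + 2*sqrt(2))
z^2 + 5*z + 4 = (z + 1)*(z + 4)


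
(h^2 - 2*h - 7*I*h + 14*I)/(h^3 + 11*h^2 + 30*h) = (h^2 - 2*h - 7*I*h + 14*I)/(h*(h^2 + 11*h + 30))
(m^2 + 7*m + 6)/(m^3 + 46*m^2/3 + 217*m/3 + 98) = 3*(m + 1)/(3*m^2 + 28*m + 49)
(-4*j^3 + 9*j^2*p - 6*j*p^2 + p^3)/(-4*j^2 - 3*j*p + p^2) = (j^2 - 2*j*p + p^2)/(j + p)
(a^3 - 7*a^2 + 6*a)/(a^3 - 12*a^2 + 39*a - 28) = a*(a - 6)/(a^2 - 11*a + 28)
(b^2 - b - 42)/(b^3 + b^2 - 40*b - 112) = (b + 6)/(b^2 + 8*b + 16)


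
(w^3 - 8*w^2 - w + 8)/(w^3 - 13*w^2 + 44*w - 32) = (w + 1)/(w - 4)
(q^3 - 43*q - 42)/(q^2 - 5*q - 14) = (q^2 + 7*q + 6)/(q + 2)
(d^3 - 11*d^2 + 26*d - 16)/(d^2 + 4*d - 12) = (d^2 - 9*d + 8)/(d + 6)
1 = 1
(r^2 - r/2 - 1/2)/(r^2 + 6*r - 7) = (r + 1/2)/(r + 7)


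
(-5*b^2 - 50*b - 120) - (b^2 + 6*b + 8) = -6*b^2 - 56*b - 128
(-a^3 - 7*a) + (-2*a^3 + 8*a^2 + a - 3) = -3*a^3 + 8*a^2 - 6*a - 3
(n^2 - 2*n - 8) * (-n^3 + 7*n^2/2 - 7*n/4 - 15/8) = -n^5 + 11*n^4/2 - 3*n^3/4 - 211*n^2/8 + 71*n/4 + 15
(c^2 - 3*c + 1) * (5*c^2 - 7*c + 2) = 5*c^4 - 22*c^3 + 28*c^2 - 13*c + 2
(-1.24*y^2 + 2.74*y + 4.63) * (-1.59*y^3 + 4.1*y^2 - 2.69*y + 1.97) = 1.9716*y^5 - 9.4406*y^4 + 7.2079*y^3 + 9.1696*y^2 - 7.0569*y + 9.1211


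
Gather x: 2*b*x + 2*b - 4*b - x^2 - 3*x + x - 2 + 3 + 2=-2*b - x^2 + x*(2*b - 2) + 3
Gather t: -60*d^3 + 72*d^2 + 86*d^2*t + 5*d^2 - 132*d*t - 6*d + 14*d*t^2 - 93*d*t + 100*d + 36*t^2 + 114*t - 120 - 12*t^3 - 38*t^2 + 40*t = -60*d^3 + 77*d^2 + 94*d - 12*t^3 + t^2*(14*d - 2) + t*(86*d^2 - 225*d + 154) - 120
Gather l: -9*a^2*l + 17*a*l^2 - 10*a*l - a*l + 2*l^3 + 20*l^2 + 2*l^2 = 2*l^3 + l^2*(17*a + 22) + l*(-9*a^2 - 11*a)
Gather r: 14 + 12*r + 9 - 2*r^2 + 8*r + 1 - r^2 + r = -3*r^2 + 21*r + 24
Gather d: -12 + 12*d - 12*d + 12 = 0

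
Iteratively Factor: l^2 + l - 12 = (l - 3)*(l + 4)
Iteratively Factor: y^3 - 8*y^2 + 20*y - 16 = (y - 2)*(y^2 - 6*y + 8) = (y - 2)^2*(y - 4)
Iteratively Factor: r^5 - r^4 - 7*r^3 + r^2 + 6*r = (r - 3)*(r^4 + 2*r^3 - r^2 - 2*r) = r*(r - 3)*(r^3 + 2*r^2 - r - 2) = r*(r - 3)*(r - 1)*(r^2 + 3*r + 2) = r*(r - 3)*(r - 1)*(r + 1)*(r + 2)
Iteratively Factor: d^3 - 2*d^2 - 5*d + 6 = (d - 3)*(d^2 + d - 2) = (d - 3)*(d - 1)*(d + 2)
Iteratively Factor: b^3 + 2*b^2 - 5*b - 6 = (b - 2)*(b^2 + 4*b + 3) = (b - 2)*(b + 1)*(b + 3)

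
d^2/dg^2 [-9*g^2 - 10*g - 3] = -18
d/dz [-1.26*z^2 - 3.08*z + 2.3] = -2.52*z - 3.08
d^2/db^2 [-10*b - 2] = 0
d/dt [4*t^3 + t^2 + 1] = 2*t*(6*t + 1)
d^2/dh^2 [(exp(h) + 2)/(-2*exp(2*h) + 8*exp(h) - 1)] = (-4*exp(4*h) - 48*exp(3*h) + 108*exp(2*h) - 120*exp(h) - 17)*exp(h)/(8*exp(6*h) - 96*exp(5*h) + 396*exp(4*h) - 608*exp(3*h) + 198*exp(2*h) - 24*exp(h) + 1)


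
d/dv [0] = 0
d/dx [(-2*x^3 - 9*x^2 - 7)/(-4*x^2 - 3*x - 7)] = (8*x^4 + 12*x^3 + 69*x^2 + 70*x - 21)/(16*x^4 + 24*x^3 + 65*x^2 + 42*x + 49)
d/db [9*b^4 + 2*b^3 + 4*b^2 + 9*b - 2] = 36*b^3 + 6*b^2 + 8*b + 9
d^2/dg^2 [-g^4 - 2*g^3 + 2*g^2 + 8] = -12*g^2 - 12*g + 4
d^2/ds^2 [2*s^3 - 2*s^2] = 12*s - 4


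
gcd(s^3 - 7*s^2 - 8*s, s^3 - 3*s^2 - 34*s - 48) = s - 8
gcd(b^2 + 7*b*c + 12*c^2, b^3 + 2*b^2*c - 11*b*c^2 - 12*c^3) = b + 4*c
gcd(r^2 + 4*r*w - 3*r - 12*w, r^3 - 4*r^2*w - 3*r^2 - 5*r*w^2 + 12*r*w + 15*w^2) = r - 3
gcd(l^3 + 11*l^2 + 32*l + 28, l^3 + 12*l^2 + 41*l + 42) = l^2 + 9*l + 14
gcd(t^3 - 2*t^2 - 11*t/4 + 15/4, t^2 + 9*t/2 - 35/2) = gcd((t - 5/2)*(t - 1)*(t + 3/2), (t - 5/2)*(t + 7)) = t - 5/2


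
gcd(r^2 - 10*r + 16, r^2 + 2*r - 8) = r - 2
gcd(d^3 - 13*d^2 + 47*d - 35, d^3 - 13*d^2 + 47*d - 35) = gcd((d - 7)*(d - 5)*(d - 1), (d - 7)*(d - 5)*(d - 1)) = d^3 - 13*d^2 + 47*d - 35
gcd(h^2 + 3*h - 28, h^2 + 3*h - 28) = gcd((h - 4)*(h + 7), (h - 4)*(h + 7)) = h^2 + 3*h - 28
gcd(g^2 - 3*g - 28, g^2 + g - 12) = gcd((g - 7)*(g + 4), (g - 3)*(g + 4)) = g + 4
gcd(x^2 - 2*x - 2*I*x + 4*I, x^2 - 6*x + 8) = x - 2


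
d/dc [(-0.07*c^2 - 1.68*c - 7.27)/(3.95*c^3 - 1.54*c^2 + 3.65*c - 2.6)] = (0.2765*c^4 + 13.272*c^3 + 83.3068*c^2 - 22.0276*c + 30.9035)/(15.6025*c^6 - 12.166*c^5 + 31.2066*c^4 - 31.782*c^3 + 21.3305*c^2 - 18.98*c + 6.76)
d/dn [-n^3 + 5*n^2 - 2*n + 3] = -3*n^2 + 10*n - 2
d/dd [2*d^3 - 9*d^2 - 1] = 6*d*(d - 3)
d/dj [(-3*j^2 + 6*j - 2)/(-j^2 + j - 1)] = (3*j^2 + 2*j - 4)/(j^4 - 2*j^3 + 3*j^2 - 2*j + 1)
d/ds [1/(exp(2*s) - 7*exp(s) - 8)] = (7 - 2*exp(s))*exp(s)/(-exp(2*s) + 7*exp(s) + 8)^2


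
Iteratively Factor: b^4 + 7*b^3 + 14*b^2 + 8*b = (b + 2)*(b^3 + 5*b^2 + 4*b) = (b + 1)*(b + 2)*(b^2 + 4*b) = (b + 1)*(b + 2)*(b + 4)*(b)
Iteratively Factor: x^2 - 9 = (x + 3)*(x - 3)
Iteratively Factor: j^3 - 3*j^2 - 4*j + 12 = (j - 3)*(j^2 - 4) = (j - 3)*(j + 2)*(j - 2)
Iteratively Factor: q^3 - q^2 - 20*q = (q + 4)*(q^2 - 5*q) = q*(q + 4)*(q - 5)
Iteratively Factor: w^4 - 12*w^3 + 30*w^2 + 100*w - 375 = (w - 5)*(w^3 - 7*w^2 - 5*w + 75) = (w - 5)*(w + 3)*(w^2 - 10*w + 25) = (w - 5)^2*(w + 3)*(w - 5)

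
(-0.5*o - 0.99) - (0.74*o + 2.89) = -1.24*o - 3.88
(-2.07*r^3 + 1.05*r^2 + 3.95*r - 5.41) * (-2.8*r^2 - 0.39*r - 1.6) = 5.796*r^5 - 2.1327*r^4 - 8.1575*r^3 + 11.9275*r^2 - 4.2101*r + 8.656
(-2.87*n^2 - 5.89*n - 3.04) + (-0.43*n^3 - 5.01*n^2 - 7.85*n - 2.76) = -0.43*n^3 - 7.88*n^2 - 13.74*n - 5.8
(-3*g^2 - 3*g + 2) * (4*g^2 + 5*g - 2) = -12*g^4 - 27*g^3 - g^2 + 16*g - 4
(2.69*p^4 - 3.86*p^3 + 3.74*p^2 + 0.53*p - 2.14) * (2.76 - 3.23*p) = -8.6887*p^5 + 19.8922*p^4 - 22.7338*p^3 + 8.6105*p^2 + 8.375*p - 5.9064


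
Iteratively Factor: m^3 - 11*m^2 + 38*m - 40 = (m - 4)*(m^2 - 7*m + 10) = (m - 5)*(m - 4)*(m - 2)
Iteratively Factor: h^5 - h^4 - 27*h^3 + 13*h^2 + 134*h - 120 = (h - 2)*(h^4 + h^3 - 25*h^2 - 37*h + 60) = (h - 2)*(h + 3)*(h^3 - 2*h^2 - 19*h + 20) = (h - 2)*(h + 3)*(h + 4)*(h^2 - 6*h + 5) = (h - 5)*(h - 2)*(h + 3)*(h + 4)*(h - 1)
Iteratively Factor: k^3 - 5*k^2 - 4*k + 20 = (k - 2)*(k^2 - 3*k - 10) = (k - 5)*(k - 2)*(k + 2)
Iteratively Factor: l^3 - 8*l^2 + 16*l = (l)*(l^2 - 8*l + 16) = l*(l - 4)*(l - 4)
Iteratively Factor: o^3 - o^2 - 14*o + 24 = (o - 2)*(o^2 + o - 12) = (o - 3)*(o - 2)*(o + 4)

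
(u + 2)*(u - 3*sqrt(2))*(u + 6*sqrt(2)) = u^3 + 2*u^2 + 3*sqrt(2)*u^2 - 36*u + 6*sqrt(2)*u - 72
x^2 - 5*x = x*(x - 5)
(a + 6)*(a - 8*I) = a^2 + 6*a - 8*I*a - 48*I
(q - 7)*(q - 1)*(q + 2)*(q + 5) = q^4 - q^3 - 39*q^2 - 31*q + 70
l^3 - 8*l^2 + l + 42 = (l - 7)*(l - 3)*(l + 2)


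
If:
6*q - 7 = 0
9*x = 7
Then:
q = 7/6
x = 7/9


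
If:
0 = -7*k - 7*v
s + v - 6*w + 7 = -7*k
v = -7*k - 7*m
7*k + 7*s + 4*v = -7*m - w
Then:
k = 43*w/45 - 49/45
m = 14/15 - 86*w/105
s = 4*w/15 - 7/15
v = 49/45 - 43*w/45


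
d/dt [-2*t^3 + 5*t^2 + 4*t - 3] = -6*t^2 + 10*t + 4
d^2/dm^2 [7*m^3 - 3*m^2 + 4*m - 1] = 42*m - 6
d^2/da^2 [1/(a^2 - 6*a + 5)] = 2*(-a^2 + 6*a + 4*(a - 3)^2 - 5)/(a^2 - 6*a + 5)^3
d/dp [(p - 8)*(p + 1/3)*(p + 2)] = 3*p^2 - 34*p/3 - 18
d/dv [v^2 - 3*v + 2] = 2*v - 3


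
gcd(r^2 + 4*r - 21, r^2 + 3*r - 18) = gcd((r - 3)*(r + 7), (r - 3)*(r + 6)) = r - 3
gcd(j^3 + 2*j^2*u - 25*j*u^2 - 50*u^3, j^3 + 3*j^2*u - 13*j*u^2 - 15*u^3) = j + 5*u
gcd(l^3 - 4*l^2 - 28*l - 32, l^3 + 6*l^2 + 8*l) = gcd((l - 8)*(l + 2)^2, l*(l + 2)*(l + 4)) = l + 2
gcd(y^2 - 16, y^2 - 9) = 1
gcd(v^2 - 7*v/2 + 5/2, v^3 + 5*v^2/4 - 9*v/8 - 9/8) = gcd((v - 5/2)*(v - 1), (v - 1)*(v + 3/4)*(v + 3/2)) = v - 1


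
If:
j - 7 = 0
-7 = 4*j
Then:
No Solution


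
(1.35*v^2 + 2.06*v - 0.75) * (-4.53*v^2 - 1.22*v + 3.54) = -6.1155*v^4 - 10.9788*v^3 + 5.6633*v^2 + 8.2074*v - 2.655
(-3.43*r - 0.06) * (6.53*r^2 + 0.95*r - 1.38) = -22.3979*r^3 - 3.6503*r^2 + 4.6764*r + 0.0828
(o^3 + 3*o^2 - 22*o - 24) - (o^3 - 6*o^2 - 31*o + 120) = 9*o^2 + 9*o - 144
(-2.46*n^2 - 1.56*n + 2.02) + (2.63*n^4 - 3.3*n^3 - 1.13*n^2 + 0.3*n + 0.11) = 2.63*n^4 - 3.3*n^3 - 3.59*n^2 - 1.26*n + 2.13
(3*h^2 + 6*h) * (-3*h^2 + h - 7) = -9*h^4 - 15*h^3 - 15*h^2 - 42*h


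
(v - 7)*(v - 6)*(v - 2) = v^3 - 15*v^2 + 68*v - 84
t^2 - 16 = (t - 4)*(t + 4)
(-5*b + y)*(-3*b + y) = 15*b^2 - 8*b*y + y^2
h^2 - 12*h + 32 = (h - 8)*(h - 4)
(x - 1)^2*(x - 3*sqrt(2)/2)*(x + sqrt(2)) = x^4 - 2*x^3 - sqrt(2)*x^3/2 - 2*x^2 + sqrt(2)*x^2 - sqrt(2)*x/2 + 6*x - 3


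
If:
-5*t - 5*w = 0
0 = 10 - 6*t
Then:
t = 5/3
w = -5/3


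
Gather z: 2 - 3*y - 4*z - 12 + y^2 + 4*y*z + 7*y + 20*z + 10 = y^2 + 4*y + z*(4*y + 16)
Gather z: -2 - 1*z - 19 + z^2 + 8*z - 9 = z^2 + 7*z - 30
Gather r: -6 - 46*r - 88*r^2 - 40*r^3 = -40*r^3 - 88*r^2 - 46*r - 6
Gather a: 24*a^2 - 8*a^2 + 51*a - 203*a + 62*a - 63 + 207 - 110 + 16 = 16*a^2 - 90*a + 50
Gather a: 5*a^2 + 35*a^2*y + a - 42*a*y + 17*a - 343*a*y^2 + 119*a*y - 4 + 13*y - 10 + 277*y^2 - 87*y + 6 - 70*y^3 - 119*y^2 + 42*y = a^2*(35*y + 5) + a*(-343*y^2 + 77*y + 18) - 70*y^3 + 158*y^2 - 32*y - 8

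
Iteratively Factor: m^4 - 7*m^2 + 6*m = (m + 3)*(m^3 - 3*m^2 + 2*m) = m*(m + 3)*(m^2 - 3*m + 2) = m*(m - 1)*(m + 3)*(m - 2)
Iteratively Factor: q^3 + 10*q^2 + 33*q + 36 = (q + 4)*(q^2 + 6*q + 9) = (q + 3)*(q + 4)*(q + 3)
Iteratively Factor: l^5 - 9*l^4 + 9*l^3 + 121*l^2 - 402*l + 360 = (l - 2)*(l^4 - 7*l^3 - 5*l^2 + 111*l - 180) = (l - 3)*(l - 2)*(l^3 - 4*l^2 - 17*l + 60) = (l - 3)^2*(l - 2)*(l^2 - l - 20) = (l - 3)^2*(l - 2)*(l + 4)*(l - 5)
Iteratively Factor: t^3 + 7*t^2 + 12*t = (t)*(t^2 + 7*t + 12) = t*(t + 4)*(t + 3)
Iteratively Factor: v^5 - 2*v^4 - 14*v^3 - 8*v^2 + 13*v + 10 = (v - 5)*(v^4 + 3*v^3 + v^2 - 3*v - 2) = (v - 5)*(v + 2)*(v^3 + v^2 - v - 1) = (v - 5)*(v + 1)*(v + 2)*(v^2 - 1) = (v - 5)*(v - 1)*(v + 1)*(v + 2)*(v + 1)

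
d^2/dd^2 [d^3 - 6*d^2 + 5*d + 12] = 6*d - 12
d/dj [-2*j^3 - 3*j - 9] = -6*j^2 - 3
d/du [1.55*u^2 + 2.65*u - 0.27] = 3.1*u + 2.65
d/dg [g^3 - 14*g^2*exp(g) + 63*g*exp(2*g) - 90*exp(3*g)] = -14*g^2*exp(g) + 3*g^2 + 126*g*exp(2*g) - 28*g*exp(g) - 270*exp(3*g) + 63*exp(2*g)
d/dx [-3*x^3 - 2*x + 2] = -9*x^2 - 2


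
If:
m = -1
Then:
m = -1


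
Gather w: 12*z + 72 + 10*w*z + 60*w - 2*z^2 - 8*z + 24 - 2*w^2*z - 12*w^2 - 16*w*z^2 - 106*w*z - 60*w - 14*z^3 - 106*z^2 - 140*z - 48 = w^2*(-2*z - 12) + w*(-16*z^2 - 96*z) - 14*z^3 - 108*z^2 - 136*z + 48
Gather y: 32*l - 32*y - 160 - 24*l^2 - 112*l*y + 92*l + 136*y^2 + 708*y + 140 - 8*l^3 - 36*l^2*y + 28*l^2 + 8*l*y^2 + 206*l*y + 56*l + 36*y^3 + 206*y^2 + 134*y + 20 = -8*l^3 + 4*l^2 + 180*l + 36*y^3 + y^2*(8*l + 342) + y*(-36*l^2 + 94*l + 810)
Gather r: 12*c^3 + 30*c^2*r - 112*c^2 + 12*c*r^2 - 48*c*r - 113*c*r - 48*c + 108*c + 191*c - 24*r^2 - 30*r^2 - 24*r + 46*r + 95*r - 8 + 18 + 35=12*c^3 - 112*c^2 + 251*c + r^2*(12*c - 54) + r*(30*c^2 - 161*c + 117) + 45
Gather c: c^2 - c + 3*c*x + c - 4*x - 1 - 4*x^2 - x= c^2 + 3*c*x - 4*x^2 - 5*x - 1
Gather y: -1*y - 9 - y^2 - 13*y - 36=-y^2 - 14*y - 45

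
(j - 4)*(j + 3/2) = j^2 - 5*j/2 - 6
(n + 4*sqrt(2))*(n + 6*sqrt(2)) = n^2 + 10*sqrt(2)*n + 48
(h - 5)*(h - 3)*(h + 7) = h^3 - h^2 - 41*h + 105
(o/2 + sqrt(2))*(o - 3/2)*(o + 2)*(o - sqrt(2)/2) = o^4/2 + o^3/4 + 3*sqrt(2)*o^3/4 - 5*o^2/2 + 3*sqrt(2)*o^2/8 - 9*sqrt(2)*o/4 - o/2 + 3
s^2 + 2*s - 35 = (s - 5)*(s + 7)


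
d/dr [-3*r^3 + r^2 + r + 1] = -9*r^2 + 2*r + 1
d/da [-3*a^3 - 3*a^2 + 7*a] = -9*a^2 - 6*a + 7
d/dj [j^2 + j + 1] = 2*j + 1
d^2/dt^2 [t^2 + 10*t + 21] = 2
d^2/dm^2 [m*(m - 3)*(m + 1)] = 6*m - 4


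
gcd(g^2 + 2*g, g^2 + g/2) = g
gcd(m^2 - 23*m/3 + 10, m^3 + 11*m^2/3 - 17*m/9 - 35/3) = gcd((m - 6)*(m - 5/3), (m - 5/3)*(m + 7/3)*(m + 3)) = m - 5/3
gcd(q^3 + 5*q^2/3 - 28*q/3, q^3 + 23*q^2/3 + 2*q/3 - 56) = q^2 + 5*q/3 - 28/3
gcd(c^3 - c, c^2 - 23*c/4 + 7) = 1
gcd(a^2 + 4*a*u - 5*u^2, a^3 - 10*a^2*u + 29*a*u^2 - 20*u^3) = -a + u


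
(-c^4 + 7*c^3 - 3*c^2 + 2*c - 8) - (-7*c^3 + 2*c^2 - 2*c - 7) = -c^4 + 14*c^3 - 5*c^2 + 4*c - 1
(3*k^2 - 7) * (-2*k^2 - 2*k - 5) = -6*k^4 - 6*k^3 - k^2 + 14*k + 35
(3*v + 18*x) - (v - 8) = 2*v + 18*x + 8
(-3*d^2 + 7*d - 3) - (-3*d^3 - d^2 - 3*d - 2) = 3*d^3 - 2*d^2 + 10*d - 1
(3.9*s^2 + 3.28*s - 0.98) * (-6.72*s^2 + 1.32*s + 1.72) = -26.208*s^4 - 16.8936*s^3 + 17.6232*s^2 + 4.348*s - 1.6856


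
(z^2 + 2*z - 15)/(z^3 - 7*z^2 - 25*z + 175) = (z - 3)/(z^2 - 12*z + 35)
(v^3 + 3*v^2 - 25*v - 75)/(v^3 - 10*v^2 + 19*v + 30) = (v^2 + 8*v + 15)/(v^2 - 5*v - 6)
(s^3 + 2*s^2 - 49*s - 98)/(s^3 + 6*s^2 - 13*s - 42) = (s - 7)/(s - 3)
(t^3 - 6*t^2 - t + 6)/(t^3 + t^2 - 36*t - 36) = (t - 1)/(t + 6)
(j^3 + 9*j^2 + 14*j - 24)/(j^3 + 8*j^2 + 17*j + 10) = (j^3 + 9*j^2 + 14*j - 24)/(j^3 + 8*j^2 + 17*j + 10)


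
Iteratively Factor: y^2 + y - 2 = (y + 2)*(y - 1)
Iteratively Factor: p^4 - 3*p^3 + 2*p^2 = (p)*(p^3 - 3*p^2 + 2*p) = p*(p - 1)*(p^2 - 2*p) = p^2*(p - 1)*(p - 2)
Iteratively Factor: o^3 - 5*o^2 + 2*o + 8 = (o - 2)*(o^2 - 3*o - 4) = (o - 2)*(o + 1)*(o - 4)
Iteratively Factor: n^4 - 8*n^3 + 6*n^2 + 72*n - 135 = (n - 3)*(n^3 - 5*n^2 - 9*n + 45) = (n - 3)^2*(n^2 - 2*n - 15) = (n - 5)*(n - 3)^2*(n + 3)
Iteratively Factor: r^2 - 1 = (r + 1)*(r - 1)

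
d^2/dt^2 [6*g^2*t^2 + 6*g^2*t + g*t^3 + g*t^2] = 2*g*(6*g + 3*t + 1)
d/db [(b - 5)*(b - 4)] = 2*b - 9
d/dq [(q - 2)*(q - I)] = 2*q - 2 - I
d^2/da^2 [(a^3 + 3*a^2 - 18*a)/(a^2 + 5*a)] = -16/(a^3 + 15*a^2 + 75*a + 125)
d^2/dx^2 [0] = 0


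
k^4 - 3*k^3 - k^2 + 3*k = k*(k - 3)*(k - 1)*(k + 1)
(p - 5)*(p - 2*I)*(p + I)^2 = p^4 - 5*p^3 + 3*p^2 - 15*p + 2*I*p - 10*I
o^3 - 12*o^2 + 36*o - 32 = (o - 8)*(o - 2)^2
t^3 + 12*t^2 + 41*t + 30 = (t + 1)*(t + 5)*(t + 6)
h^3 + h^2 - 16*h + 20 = (h - 2)^2*(h + 5)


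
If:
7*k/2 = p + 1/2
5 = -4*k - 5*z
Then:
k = -5*z/4 - 5/4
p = -35*z/8 - 39/8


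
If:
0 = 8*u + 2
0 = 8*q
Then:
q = 0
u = -1/4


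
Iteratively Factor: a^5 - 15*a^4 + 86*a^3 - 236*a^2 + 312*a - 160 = (a - 2)*(a^4 - 13*a^3 + 60*a^2 - 116*a + 80) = (a - 4)*(a - 2)*(a^3 - 9*a^2 + 24*a - 20) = (a - 5)*(a - 4)*(a - 2)*(a^2 - 4*a + 4) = (a - 5)*(a - 4)*(a - 2)^2*(a - 2)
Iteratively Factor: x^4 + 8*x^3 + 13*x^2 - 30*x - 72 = (x + 3)*(x^3 + 5*x^2 - 2*x - 24) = (x - 2)*(x + 3)*(x^2 + 7*x + 12) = (x - 2)*(x + 3)^2*(x + 4)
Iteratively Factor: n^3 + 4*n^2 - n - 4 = (n - 1)*(n^2 + 5*n + 4) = (n - 1)*(n + 1)*(n + 4)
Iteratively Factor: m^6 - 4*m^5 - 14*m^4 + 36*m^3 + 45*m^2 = (m)*(m^5 - 4*m^4 - 14*m^3 + 36*m^2 + 45*m) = m*(m + 3)*(m^4 - 7*m^3 + 7*m^2 + 15*m) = m*(m - 3)*(m + 3)*(m^3 - 4*m^2 - 5*m) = m^2*(m - 3)*(m + 3)*(m^2 - 4*m - 5) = m^2*(m - 5)*(m - 3)*(m + 3)*(m + 1)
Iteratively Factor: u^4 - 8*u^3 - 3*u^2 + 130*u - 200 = (u - 5)*(u^3 - 3*u^2 - 18*u + 40) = (u - 5)*(u + 4)*(u^2 - 7*u + 10) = (u - 5)*(u - 2)*(u + 4)*(u - 5)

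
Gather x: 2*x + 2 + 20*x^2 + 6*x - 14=20*x^2 + 8*x - 12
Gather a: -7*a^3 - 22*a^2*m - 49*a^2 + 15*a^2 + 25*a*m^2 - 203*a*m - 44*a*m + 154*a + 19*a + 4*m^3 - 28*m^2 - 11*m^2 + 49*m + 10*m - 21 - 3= -7*a^3 + a^2*(-22*m - 34) + a*(25*m^2 - 247*m + 173) + 4*m^3 - 39*m^2 + 59*m - 24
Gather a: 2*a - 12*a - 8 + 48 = 40 - 10*a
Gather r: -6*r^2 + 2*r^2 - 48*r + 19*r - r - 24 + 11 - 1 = -4*r^2 - 30*r - 14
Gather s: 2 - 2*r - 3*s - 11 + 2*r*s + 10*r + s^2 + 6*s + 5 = 8*r + s^2 + s*(2*r + 3) - 4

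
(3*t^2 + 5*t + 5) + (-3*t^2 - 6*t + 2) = 7 - t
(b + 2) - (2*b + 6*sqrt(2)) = -b - 6*sqrt(2) + 2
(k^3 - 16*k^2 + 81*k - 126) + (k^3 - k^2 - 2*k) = 2*k^3 - 17*k^2 + 79*k - 126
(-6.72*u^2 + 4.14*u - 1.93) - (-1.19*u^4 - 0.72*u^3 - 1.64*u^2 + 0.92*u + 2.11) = 1.19*u^4 + 0.72*u^3 - 5.08*u^2 + 3.22*u - 4.04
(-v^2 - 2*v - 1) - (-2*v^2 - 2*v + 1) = v^2 - 2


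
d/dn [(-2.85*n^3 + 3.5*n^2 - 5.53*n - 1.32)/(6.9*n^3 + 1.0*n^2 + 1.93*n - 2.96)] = (7.105427357601e-15*n^5 - 27.0*n^4 + 65.313*n^3 + 64.917*n^2 - 18.08*n + 18.9164)/(47.61*n^6 + 13.8*n^5 + 27.634*n^4 - 36.988*n^3 - 2.1951*n^2 - 11.4256*n + 8.7616)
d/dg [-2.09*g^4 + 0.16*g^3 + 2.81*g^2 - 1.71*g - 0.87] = -8.36*g^3 + 0.48*g^2 + 5.62*g - 1.71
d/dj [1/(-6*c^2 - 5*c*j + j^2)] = (5*c - 2*j)/(6*c^2 + 5*c*j - j^2)^2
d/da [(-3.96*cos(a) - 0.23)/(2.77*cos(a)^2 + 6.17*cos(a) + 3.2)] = (-10.9692*cos(a)^2 - 1.2742*cos(a) + 11.2529)*sin(a)/(7.6729*cos(a)^4 + 34.1818*cos(a)^3 + 55.7969*cos(a)^2 + 39.488*cos(a) + 10.24)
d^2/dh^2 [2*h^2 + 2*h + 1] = 4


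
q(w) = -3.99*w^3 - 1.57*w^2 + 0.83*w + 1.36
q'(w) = -11.97*w^2 - 3.14*w + 0.83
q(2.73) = -89.26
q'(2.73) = -96.95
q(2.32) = -54.99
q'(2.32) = -70.88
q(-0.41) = 1.03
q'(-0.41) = 0.11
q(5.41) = -671.88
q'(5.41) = -366.50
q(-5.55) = 630.50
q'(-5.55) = -350.45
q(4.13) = -303.07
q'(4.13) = -216.31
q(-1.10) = 3.86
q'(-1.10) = -10.20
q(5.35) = -650.13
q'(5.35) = -358.58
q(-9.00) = 2775.43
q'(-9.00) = -940.48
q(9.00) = -3027.05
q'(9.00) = -997.00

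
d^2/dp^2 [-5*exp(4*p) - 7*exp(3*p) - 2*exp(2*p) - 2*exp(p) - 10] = (-80*exp(3*p) - 63*exp(2*p) - 8*exp(p) - 2)*exp(p)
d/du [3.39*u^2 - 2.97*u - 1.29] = 6.78*u - 2.97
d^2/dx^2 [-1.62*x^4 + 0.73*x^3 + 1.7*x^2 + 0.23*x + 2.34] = -19.44*x^2 + 4.38*x + 3.4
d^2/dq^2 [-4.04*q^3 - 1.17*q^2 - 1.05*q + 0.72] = -24.24*q - 2.34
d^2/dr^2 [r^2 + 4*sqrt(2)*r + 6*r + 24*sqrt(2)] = 2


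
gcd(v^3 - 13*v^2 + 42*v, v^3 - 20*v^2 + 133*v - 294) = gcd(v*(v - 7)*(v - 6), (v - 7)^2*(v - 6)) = v^2 - 13*v + 42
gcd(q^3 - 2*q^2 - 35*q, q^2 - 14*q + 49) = q - 7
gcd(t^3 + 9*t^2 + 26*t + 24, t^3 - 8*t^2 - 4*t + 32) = t + 2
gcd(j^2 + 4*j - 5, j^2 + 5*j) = j + 5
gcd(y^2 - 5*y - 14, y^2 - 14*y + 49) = y - 7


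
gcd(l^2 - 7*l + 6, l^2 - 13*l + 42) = l - 6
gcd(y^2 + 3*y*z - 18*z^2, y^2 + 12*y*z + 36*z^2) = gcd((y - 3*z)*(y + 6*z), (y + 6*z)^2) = y + 6*z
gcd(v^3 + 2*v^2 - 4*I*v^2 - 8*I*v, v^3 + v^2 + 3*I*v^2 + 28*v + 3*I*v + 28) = v - 4*I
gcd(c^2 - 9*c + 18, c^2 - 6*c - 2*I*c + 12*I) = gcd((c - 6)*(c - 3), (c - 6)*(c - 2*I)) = c - 6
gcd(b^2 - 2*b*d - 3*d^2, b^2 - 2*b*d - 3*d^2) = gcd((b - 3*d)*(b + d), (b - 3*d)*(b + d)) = b^2 - 2*b*d - 3*d^2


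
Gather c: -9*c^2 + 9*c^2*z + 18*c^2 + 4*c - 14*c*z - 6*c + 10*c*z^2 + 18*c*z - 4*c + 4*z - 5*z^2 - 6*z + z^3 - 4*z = c^2*(9*z + 9) + c*(10*z^2 + 4*z - 6) + z^3 - 5*z^2 - 6*z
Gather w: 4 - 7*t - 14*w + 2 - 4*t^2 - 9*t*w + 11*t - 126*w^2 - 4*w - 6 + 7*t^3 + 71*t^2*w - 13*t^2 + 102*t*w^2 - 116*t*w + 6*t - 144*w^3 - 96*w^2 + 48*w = 7*t^3 - 17*t^2 + 10*t - 144*w^3 + w^2*(102*t - 222) + w*(71*t^2 - 125*t + 30)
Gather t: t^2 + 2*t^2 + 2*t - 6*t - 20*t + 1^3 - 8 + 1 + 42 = 3*t^2 - 24*t + 36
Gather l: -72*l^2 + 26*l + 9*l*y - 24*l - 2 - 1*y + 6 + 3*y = -72*l^2 + l*(9*y + 2) + 2*y + 4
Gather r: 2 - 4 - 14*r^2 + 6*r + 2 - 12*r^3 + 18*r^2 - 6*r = -12*r^3 + 4*r^2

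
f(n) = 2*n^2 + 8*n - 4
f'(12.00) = 56.00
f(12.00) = 380.00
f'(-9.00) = -28.00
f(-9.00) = 86.00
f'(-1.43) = 2.28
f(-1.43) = -11.35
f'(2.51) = 18.04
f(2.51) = 28.68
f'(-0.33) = 6.68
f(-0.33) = -6.42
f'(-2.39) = -1.56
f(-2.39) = -11.70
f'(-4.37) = -9.48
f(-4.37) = -0.77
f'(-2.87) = -3.48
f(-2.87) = -10.49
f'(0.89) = 11.56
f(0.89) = 4.70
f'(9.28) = 45.12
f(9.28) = 242.48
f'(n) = 4*n + 8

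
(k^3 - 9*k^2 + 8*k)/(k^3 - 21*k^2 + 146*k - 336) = k*(k - 1)/(k^2 - 13*k + 42)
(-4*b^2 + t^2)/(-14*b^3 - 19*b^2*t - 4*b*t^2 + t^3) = (-2*b + t)/(-7*b^2 - 6*b*t + t^2)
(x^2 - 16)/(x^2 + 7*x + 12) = (x - 4)/(x + 3)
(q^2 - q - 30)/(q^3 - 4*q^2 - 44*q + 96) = (q^2 - q - 30)/(q^3 - 4*q^2 - 44*q + 96)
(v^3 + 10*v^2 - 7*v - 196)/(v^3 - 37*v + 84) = (v + 7)/(v - 3)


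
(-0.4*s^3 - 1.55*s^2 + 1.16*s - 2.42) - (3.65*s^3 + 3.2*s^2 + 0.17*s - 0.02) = -4.05*s^3 - 4.75*s^2 + 0.99*s - 2.4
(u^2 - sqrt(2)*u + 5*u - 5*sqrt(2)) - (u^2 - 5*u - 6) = -sqrt(2)*u + 10*u - 5*sqrt(2) + 6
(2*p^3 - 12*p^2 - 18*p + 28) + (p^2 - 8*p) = 2*p^3 - 11*p^2 - 26*p + 28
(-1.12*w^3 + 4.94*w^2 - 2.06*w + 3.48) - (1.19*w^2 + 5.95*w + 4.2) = -1.12*w^3 + 3.75*w^2 - 8.01*w - 0.72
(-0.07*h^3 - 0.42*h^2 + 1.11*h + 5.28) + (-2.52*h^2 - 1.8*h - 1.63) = -0.07*h^3 - 2.94*h^2 - 0.69*h + 3.65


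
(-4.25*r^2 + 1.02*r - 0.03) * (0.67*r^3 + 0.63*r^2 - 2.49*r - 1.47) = -2.8475*r^5 - 1.9941*r^4 + 11.205*r^3 + 3.6888*r^2 - 1.4247*r + 0.0441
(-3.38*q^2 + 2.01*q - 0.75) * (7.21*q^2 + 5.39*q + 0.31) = -24.3698*q^4 - 3.7261*q^3 + 4.3786*q^2 - 3.4194*q - 0.2325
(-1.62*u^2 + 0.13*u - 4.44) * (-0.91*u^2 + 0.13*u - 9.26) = 1.4742*u^4 - 0.3289*u^3 + 19.0585*u^2 - 1.781*u + 41.1144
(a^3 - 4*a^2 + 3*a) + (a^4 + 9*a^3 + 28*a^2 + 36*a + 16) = a^4 + 10*a^3 + 24*a^2 + 39*a + 16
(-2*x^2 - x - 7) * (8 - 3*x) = 6*x^3 - 13*x^2 + 13*x - 56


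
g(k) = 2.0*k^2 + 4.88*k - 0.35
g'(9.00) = 40.88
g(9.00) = 205.57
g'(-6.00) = -19.12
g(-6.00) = 42.37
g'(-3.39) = -8.68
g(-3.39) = 6.09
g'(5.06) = 25.12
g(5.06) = 75.55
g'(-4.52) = -13.20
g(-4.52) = 18.45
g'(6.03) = 29.00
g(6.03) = 101.80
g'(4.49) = 22.84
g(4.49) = 61.88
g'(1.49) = 10.84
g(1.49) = 11.36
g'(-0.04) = 4.72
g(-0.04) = -0.54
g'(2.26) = 13.92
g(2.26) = 20.89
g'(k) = 4.0*k + 4.88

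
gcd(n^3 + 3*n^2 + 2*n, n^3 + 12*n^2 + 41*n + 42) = n + 2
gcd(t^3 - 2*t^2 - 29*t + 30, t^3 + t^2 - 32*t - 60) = t^2 - t - 30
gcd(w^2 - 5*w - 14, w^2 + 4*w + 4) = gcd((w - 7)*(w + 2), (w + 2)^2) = w + 2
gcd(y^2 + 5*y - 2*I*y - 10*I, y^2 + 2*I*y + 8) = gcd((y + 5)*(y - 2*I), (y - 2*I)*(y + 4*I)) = y - 2*I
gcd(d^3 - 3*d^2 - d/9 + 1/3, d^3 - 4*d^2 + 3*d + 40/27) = d + 1/3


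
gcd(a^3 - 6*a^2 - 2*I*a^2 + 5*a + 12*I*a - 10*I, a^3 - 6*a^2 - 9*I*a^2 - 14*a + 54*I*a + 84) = a - 2*I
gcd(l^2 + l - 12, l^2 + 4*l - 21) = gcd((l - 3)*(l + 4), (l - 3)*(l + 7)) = l - 3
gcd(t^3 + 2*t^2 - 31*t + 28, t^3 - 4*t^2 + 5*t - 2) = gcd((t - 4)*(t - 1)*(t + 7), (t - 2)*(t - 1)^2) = t - 1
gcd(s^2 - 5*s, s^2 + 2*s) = s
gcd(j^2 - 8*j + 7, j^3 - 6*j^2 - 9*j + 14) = j^2 - 8*j + 7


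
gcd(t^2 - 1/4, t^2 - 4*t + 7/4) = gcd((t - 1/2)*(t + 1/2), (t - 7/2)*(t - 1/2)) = t - 1/2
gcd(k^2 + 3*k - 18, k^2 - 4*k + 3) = k - 3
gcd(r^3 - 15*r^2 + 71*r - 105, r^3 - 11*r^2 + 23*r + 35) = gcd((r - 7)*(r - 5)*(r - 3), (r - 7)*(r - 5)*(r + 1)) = r^2 - 12*r + 35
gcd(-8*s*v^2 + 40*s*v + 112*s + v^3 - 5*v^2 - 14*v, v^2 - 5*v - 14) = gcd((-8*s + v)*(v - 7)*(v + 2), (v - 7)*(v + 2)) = v^2 - 5*v - 14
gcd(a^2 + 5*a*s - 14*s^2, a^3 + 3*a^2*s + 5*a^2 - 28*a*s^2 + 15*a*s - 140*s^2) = a + 7*s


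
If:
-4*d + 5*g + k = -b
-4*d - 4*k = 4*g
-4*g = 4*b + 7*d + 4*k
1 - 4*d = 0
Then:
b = -3/16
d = 1/4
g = 23/64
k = -39/64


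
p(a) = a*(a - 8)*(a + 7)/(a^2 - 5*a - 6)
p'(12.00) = 1.66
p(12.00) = 11.69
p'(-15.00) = 1.09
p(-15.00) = -9.39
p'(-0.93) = 1575.81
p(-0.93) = -103.92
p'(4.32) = 9.17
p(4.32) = 20.14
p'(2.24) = 3.31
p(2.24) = 9.79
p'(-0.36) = 20.38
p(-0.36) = -4.91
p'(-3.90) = 2.14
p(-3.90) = 5.01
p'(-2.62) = 4.24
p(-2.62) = 8.73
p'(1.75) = 3.25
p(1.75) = 8.19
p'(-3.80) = 2.22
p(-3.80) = 5.23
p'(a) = a*(5 - 2*a)*(a - 8)*(a + 7)/(a^2 - 5*a - 6)^2 + a*(a - 8)/(a^2 - 5*a - 6) + a*(a + 7)/(a^2 - 5*a - 6) + (a - 8)*(a + 7)/(a^2 - 5*a - 6)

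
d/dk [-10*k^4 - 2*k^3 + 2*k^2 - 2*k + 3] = -40*k^3 - 6*k^2 + 4*k - 2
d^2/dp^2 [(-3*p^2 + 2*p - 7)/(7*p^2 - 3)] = 4*(49*p^3 - 609*p^2 + 63*p - 87)/(343*p^6 - 441*p^4 + 189*p^2 - 27)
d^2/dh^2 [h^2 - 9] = 2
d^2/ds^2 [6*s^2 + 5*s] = 12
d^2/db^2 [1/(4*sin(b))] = (cos(b)^2 + 1)/(4*sin(b)^3)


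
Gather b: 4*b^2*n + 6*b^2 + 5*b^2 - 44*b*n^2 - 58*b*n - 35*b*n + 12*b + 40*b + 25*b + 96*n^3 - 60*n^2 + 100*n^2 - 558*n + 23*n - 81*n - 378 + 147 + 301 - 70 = b^2*(4*n + 11) + b*(-44*n^2 - 93*n + 77) + 96*n^3 + 40*n^2 - 616*n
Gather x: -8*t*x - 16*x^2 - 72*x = -16*x^2 + x*(-8*t - 72)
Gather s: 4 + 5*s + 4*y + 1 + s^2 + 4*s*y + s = s^2 + s*(4*y + 6) + 4*y + 5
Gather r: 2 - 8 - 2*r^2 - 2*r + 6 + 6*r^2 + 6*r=4*r^2 + 4*r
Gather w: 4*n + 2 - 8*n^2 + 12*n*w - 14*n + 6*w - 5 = -8*n^2 - 10*n + w*(12*n + 6) - 3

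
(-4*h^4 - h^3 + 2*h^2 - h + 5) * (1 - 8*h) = 32*h^5 + 4*h^4 - 17*h^3 + 10*h^2 - 41*h + 5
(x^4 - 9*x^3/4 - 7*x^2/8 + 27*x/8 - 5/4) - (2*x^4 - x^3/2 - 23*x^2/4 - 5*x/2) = -x^4 - 7*x^3/4 + 39*x^2/8 + 47*x/8 - 5/4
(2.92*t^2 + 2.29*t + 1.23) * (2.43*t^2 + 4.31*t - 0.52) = 7.0956*t^4 + 18.1499*t^3 + 11.3404*t^2 + 4.1105*t - 0.6396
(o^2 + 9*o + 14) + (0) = o^2 + 9*o + 14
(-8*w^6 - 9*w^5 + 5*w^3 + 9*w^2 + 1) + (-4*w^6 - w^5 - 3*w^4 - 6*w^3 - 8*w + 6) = -12*w^6 - 10*w^5 - 3*w^4 - w^3 + 9*w^2 - 8*w + 7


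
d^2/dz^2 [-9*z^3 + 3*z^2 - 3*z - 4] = 6 - 54*z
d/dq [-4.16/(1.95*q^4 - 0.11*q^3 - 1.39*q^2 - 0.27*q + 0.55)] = (32.448*q^3 - 1.3728*q^2 - 11.5648*q - 1.1232)/(-1.95*q^4 + 0.11*q^3 + 1.39*q^2 + 0.27*q - 0.55)^2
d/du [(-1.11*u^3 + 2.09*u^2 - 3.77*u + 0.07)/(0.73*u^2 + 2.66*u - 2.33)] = (-0.8103*u^4 - 5.9052*u^3 + 16.0704*u^2 - 9.8416*u + 8.5979)/(0.5329*u^4 + 3.8836*u^3 + 3.6738*u^2 - 12.3956*u + 5.4289)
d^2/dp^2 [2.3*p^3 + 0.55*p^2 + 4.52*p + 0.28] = 13.8*p + 1.1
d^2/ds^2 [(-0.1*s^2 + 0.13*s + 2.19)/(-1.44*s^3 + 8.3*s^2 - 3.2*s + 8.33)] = (0.41472*s^6 - 1.617408*s^5 - 47.936448*s^4 + 424.19004*s^3 - 1025.959632*s^2 + 245.309892*s + 264.92484)/(2.985984*s^9 - 51.63264*s^8 + 317.51136*s^7 - 853.084664*s^6 + 1302.94176*s^5 - 2206.84494*s^4 + 1659.996848*s^3 - 1983.68121*s^2 + 666.13344*s - 578.009537)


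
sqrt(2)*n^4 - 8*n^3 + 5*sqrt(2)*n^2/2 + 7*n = n*(n - 7*sqrt(2)/2)*(n - sqrt(2))*(sqrt(2)*n + 1)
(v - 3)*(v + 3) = v^2 - 9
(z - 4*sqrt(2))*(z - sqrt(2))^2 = z^3 - 6*sqrt(2)*z^2 + 18*z - 8*sqrt(2)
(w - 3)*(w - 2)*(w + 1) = w^3 - 4*w^2 + w + 6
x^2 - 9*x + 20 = (x - 5)*(x - 4)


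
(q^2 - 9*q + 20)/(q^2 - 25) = (q - 4)/(q + 5)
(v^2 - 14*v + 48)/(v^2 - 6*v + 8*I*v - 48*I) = (v - 8)/(v + 8*I)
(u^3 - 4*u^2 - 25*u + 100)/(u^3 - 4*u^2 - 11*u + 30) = (u^2 + u - 20)/(u^2 + u - 6)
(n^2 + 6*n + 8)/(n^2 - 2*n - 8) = (n + 4)/(n - 4)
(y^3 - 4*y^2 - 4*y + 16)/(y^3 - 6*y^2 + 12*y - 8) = (y^2 - 2*y - 8)/(y^2 - 4*y + 4)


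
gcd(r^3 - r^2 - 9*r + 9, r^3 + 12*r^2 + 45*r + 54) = r + 3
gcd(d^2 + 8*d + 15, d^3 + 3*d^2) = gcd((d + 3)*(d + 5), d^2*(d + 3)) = d + 3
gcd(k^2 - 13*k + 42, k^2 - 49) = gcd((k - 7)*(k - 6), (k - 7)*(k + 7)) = k - 7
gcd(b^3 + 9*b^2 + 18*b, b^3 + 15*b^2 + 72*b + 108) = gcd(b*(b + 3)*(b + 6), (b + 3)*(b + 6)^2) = b^2 + 9*b + 18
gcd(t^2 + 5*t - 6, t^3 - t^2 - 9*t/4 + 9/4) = t - 1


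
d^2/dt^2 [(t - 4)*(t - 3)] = 2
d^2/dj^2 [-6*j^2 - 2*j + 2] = -12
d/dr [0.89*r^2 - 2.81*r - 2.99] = 1.78*r - 2.81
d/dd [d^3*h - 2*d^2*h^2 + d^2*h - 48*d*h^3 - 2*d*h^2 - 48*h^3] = h*(3*d^2 - 4*d*h + 2*d - 48*h^2 - 2*h)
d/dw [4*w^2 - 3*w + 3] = 8*w - 3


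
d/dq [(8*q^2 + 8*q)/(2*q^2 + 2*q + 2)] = 4*(2*q + 1)/(q^4 + 2*q^3 + 3*q^2 + 2*q + 1)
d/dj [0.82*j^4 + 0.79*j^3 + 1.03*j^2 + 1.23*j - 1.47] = 3.28*j^3 + 2.37*j^2 + 2.06*j + 1.23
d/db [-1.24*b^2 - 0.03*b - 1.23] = -2.48*b - 0.03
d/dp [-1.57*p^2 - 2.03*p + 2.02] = -3.14*p - 2.03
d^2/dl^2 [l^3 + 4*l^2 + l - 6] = 6*l + 8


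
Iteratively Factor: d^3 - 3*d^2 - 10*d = (d - 5)*(d^2 + 2*d) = d*(d - 5)*(d + 2)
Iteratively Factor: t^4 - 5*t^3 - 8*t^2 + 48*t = (t - 4)*(t^3 - t^2 - 12*t) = (t - 4)^2*(t^2 + 3*t) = (t - 4)^2*(t + 3)*(t)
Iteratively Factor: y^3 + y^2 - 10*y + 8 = (y + 4)*(y^2 - 3*y + 2) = (y - 2)*(y + 4)*(y - 1)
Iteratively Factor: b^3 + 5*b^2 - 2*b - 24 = (b - 2)*(b^2 + 7*b + 12) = (b - 2)*(b + 4)*(b + 3)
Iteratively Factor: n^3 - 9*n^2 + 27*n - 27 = (n - 3)*(n^2 - 6*n + 9) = (n - 3)^2*(n - 3)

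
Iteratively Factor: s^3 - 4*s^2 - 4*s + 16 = (s + 2)*(s^2 - 6*s + 8) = (s - 4)*(s + 2)*(s - 2)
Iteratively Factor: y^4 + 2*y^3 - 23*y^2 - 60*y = (y + 3)*(y^3 - y^2 - 20*y) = y*(y + 3)*(y^2 - y - 20) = y*(y - 5)*(y + 3)*(y + 4)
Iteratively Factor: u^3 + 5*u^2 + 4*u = (u + 1)*(u^2 + 4*u) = (u + 1)*(u + 4)*(u)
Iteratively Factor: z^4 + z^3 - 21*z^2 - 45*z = (z + 3)*(z^3 - 2*z^2 - 15*z) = (z - 5)*(z + 3)*(z^2 + 3*z) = (z - 5)*(z + 3)^2*(z)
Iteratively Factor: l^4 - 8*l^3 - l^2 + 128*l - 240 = (l + 4)*(l^3 - 12*l^2 + 47*l - 60) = (l - 5)*(l + 4)*(l^2 - 7*l + 12) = (l - 5)*(l - 3)*(l + 4)*(l - 4)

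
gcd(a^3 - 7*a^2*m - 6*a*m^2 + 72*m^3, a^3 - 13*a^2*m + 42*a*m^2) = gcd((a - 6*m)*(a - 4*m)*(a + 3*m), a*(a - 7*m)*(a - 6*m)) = a - 6*m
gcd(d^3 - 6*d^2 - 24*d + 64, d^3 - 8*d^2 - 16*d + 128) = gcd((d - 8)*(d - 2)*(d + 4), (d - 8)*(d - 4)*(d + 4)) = d^2 - 4*d - 32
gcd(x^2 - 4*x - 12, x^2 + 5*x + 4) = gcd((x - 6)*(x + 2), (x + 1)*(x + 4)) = 1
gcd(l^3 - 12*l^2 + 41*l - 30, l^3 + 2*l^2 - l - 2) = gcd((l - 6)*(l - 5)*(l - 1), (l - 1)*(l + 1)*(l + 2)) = l - 1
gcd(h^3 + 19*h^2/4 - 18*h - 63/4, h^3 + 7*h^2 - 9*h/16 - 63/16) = h^2 + 31*h/4 + 21/4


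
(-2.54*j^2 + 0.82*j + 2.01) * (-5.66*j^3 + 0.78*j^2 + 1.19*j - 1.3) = 14.3764*j^5 - 6.6224*j^4 - 13.7596*j^3 + 5.8456*j^2 + 1.3259*j - 2.613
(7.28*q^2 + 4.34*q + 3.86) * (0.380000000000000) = 2.7664*q^2 + 1.6492*q + 1.4668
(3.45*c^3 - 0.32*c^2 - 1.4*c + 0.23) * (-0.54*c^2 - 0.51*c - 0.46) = -1.863*c^5 - 1.5867*c^4 - 0.6678*c^3 + 0.737*c^2 + 0.5267*c - 0.1058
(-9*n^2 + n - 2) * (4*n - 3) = -36*n^3 + 31*n^2 - 11*n + 6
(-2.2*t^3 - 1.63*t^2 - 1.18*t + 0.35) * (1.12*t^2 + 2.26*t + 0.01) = -2.464*t^5 - 6.7976*t^4 - 5.0274*t^3 - 2.2911*t^2 + 0.7792*t + 0.0035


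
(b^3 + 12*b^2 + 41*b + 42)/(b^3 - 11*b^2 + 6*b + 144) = (b^2 + 9*b + 14)/(b^2 - 14*b + 48)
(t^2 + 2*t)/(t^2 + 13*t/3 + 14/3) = 3*t/(3*t + 7)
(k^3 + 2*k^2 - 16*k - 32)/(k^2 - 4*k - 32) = (k^2 - 2*k - 8)/(k - 8)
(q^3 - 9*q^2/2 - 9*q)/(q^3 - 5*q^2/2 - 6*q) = (q - 6)/(q - 4)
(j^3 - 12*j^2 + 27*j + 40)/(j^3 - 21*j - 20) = (j - 8)/(j + 4)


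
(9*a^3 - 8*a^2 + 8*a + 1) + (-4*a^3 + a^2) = 5*a^3 - 7*a^2 + 8*a + 1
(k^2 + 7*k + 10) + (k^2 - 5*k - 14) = 2*k^2 + 2*k - 4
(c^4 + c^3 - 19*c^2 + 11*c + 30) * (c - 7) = c^5 - 6*c^4 - 26*c^3 + 144*c^2 - 47*c - 210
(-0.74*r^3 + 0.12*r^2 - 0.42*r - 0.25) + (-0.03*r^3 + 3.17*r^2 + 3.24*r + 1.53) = -0.77*r^3 + 3.29*r^2 + 2.82*r + 1.28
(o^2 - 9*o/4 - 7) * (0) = 0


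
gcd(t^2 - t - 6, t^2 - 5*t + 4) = 1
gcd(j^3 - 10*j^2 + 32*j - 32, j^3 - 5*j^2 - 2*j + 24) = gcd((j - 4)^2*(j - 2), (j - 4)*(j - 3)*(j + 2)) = j - 4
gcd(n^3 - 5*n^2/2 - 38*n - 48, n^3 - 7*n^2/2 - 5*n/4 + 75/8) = n + 3/2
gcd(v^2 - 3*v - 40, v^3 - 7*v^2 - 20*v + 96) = v - 8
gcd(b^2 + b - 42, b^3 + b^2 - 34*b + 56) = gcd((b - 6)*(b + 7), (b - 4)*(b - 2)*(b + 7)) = b + 7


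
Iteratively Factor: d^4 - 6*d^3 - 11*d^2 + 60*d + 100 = (d + 2)*(d^3 - 8*d^2 + 5*d + 50) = (d + 2)^2*(d^2 - 10*d + 25) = (d - 5)*(d + 2)^2*(d - 5)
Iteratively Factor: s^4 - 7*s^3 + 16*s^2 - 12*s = (s - 2)*(s^3 - 5*s^2 + 6*s) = (s - 3)*(s - 2)*(s^2 - 2*s) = s*(s - 3)*(s - 2)*(s - 2)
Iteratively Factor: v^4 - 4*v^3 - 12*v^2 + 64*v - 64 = (v - 2)*(v^3 - 2*v^2 - 16*v + 32) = (v - 4)*(v - 2)*(v^2 + 2*v - 8) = (v - 4)*(v - 2)*(v + 4)*(v - 2)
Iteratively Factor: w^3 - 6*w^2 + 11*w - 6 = (w - 2)*(w^2 - 4*w + 3) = (w - 3)*(w - 2)*(w - 1)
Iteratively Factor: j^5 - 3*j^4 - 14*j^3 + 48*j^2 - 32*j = (j + 4)*(j^4 - 7*j^3 + 14*j^2 - 8*j) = j*(j + 4)*(j^3 - 7*j^2 + 14*j - 8) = j*(j - 4)*(j + 4)*(j^2 - 3*j + 2) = j*(j - 4)*(j - 1)*(j + 4)*(j - 2)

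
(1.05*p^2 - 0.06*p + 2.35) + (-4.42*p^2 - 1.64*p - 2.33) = -3.37*p^2 - 1.7*p + 0.02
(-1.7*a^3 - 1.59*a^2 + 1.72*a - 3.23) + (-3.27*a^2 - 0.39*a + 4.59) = -1.7*a^3 - 4.86*a^2 + 1.33*a + 1.36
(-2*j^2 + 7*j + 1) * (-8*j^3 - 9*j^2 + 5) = 16*j^5 - 38*j^4 - 71*j^3 - 19*j^2 + 35*j + 5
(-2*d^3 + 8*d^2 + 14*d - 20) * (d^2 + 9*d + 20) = -2*d^5 - 10*d^4 + 46*d^3 + 266*d^2 + 100*d - 400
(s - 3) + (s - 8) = 2*s - 11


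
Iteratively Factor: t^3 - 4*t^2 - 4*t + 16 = (t - 2)*(t^2 - 2*t - 8) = (t - 2)*(t + 2)*(t - 4)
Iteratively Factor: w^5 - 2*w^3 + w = (w + 1)*(w^4 - w^3 - w^2 + w) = (w - 1)*(w + 1)*(w^3 - w) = w*(w - 1)*(w + 1)*(w^2 - 1) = w*(w - 1)*(w + 1)^2*(w - 1)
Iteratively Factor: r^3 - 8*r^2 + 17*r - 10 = (r - 1)*(r^2 - 7*r + 10) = (r - 2)*(r - 1)*(r - 5)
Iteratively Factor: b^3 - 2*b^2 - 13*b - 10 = (b + 2)*(b^2 - 4*b - 5) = (b - 5)*(b + 2)*(b + 1)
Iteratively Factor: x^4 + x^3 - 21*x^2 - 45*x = (x + 3)*(x^3 - 2*x^2 - 15*x) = x*(x + 3)*(x^2 - 2*x - 15) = x*(x - 5)*(x + 3)*(x + 3)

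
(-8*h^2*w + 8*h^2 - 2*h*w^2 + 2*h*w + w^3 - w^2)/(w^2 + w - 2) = (-8*h^2 - 2*h*w + w^2)/(w + 2)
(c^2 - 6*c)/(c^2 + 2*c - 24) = c*(c - 6)/(c^2 + 2*c - 24)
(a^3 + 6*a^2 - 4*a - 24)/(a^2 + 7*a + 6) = (a^2 - 4)/(a + 1)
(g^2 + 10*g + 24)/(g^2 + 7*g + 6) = (g + 4)/(g + 1)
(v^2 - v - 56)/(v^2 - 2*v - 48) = (v + 7)/(v + 6)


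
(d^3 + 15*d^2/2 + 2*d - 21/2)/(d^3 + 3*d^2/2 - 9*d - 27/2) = (d^2 + 6*d - 7)/(d^2 - 9)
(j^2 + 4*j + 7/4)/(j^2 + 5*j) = (j^2 + 4*j + 7/4)/(j*(j + 5))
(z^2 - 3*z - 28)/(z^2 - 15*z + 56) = (z + 4)/(z - 8)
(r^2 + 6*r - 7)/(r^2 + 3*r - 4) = (r + 7)/(r + 4)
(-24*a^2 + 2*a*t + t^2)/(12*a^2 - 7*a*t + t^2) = (6*a + t)/(-3*a + t)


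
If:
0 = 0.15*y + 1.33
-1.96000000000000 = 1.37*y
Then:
No Solution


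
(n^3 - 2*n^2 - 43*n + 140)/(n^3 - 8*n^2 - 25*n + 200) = (n^2 + 3*n - 28)/(n^2 - 3*n - 40)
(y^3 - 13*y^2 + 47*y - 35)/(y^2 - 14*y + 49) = (y^2 - 6*y + 5)/(y - 7)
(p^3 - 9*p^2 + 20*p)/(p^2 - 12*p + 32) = p*(p - 5)/(p - 8)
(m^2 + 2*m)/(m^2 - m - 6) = m/(m - 3)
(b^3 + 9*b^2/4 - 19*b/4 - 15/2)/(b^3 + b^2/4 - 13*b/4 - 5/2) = (b + 3)/(b + 1)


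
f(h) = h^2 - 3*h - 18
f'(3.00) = 3.00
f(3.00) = -18.00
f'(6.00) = 9.00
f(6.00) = 0.00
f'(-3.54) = -10.08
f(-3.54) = 5.15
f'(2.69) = 2.38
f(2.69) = -18.83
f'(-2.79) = -8.58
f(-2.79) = -1.85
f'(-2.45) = -7.90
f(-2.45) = -4.65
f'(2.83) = 2.66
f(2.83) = -18.48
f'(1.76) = 0.52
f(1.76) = -20.18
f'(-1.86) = -6.72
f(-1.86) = -8.96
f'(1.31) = -0.38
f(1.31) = -20.21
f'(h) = 2*h - 3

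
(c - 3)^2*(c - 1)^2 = c^4 - 8*c^3 + 22*c^2 - 24*c + 9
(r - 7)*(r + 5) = r^2 - 2*r - 35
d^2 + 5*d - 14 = (d - 2)*(d + 7)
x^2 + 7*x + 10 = (x + 2)*(x + 5)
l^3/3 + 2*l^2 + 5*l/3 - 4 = (l/3 + 1)*(l - 1)*(l + 4)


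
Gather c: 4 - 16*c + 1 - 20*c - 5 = -36*c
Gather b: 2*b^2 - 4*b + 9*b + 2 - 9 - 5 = 2*b^2 + 5*b - 12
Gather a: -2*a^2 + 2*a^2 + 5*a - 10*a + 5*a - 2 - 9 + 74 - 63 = 0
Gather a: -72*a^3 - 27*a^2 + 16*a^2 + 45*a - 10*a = -72*a^3 - 11*a^2 + 35*a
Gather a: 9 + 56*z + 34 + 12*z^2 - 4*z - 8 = 12*z^2 + 52*z + 35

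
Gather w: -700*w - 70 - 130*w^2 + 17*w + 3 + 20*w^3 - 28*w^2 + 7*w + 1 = 20*w^3 - 158*w^2 - 676*w - 66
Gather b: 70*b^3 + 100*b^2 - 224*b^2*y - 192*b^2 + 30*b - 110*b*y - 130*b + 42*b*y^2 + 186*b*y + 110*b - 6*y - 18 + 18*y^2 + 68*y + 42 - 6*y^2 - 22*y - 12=70*b^3 + b^2*(-224*y - 92) + b*(42*y^2 + 76*y + 10) + 12*y^2 + 40*y + 12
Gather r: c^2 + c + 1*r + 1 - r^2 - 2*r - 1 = c^2 + c - r^2 - r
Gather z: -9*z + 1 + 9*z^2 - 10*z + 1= 9*z^2 - 19*z + 2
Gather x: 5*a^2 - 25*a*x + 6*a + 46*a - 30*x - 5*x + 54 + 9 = 5*a^2 + 52*a + x*(-25*a - 35) + 63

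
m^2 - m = m*(m - 1)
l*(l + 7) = l^2 + 7*l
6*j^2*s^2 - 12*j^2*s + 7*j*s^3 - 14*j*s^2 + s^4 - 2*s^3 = s*(j + s)*(6*j + s)*(s - 2)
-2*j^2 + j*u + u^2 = (-j + u)*(2*j + u)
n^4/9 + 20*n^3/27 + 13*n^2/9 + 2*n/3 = n*(n/3 + 1)^2*(n + 2/3)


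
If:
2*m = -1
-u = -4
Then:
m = -1/2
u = 4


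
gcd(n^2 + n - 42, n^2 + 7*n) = n + 7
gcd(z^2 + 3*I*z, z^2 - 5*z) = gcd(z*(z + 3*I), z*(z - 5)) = z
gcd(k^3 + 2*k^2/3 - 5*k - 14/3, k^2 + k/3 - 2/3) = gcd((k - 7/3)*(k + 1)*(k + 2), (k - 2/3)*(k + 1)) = k + 1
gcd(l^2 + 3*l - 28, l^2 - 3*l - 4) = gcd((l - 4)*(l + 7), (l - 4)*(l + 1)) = l - 4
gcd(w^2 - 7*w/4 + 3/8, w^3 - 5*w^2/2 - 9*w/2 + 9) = w - 3/2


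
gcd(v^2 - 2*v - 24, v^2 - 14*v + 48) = v - 6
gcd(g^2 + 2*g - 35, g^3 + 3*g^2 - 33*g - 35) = g^2 + 2*g - 35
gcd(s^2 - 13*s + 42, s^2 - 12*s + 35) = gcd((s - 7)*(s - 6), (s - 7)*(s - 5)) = s - 7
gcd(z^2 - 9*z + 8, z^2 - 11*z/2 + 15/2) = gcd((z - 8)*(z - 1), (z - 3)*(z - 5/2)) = 1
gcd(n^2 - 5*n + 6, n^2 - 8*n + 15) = n - 3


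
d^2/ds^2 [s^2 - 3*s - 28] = 2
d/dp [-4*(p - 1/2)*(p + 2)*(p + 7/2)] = -12*p^2 - 40*p - 17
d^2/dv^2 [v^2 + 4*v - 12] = 2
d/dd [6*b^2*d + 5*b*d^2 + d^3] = 6*b^2 + 10*b*d + 3*d^2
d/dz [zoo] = 0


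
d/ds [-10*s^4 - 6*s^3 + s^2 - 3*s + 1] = -40*s^3 - 18*s^2 + 2*s - 3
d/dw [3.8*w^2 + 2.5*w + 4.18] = 7.6*w + 2.5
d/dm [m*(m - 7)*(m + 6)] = 3*m^2 - 2*m - 42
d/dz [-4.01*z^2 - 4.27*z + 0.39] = -8.02*z - 4.27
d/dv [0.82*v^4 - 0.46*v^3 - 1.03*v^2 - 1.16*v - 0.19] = 3.28*v^3 - 1.38*v^2 - 2.06*v - 1.16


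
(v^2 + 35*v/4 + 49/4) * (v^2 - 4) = v^4 + 35*v^3/4 + 33*v^2/4 - 35*v - 49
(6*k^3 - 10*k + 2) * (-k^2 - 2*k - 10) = -6*k^5 - 12*k^4 - 50*k^3 + 18*k^2 + 96*k - 20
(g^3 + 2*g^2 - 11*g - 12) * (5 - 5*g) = -5*g^4 - 5*g^3 + 65*g^2 + 5*g - 60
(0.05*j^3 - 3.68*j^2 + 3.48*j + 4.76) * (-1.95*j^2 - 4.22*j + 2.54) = -0.0975*j^5 + 6.965*j^4 + 8.8706*j^3 - 33.3148*j^2 - 11.248*j + 12.0904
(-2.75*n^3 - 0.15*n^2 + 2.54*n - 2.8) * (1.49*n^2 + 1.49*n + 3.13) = -4.0975*n^5 - 4.321*n^4 - 5.0464*n^3 - 0.8569*n^2 + 3.7782*n - 8.764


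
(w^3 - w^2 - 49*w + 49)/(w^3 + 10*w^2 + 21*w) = (w^2 - 8*w + 7)/(w*(w + 3))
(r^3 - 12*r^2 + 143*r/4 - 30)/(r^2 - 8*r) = r - 4 + 15/(4*r)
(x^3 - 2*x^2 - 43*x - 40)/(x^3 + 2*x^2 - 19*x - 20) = (x - 8)/(x - 4)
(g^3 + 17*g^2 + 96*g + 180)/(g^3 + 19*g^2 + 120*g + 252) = (g + 5)/(g + 7)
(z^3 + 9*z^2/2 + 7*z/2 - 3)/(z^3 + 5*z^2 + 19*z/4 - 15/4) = 2*(z + 2)/(2*z + 5)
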